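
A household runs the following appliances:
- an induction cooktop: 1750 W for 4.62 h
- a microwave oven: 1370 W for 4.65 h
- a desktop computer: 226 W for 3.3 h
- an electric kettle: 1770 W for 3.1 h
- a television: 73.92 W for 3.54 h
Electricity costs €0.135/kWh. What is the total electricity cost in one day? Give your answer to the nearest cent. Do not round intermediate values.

induction cooktop: 1750 W × 4.62 h = 8,085 Wh = 8.085 kWh
microwave oven: 1370 W × 4.65 h = 6,371 Wh = 6.371 kWh
desktop computer: 226 W × 3.3 h = 746 Wh = 0.7458 kWh
electric kettle: 1770 W × 3.1 h = 5,487 Wh = 5.487 kWh
television: 73.92 W × 3.54 h = 262 Wh = 0.2617 kWh
Total energy = 8.085 + 6.371 + 0.7458 + 5.487 + 0.2617 = 20.95 kWh
Cost = 20.95 kWh × €0.135 = €2.83

€2.83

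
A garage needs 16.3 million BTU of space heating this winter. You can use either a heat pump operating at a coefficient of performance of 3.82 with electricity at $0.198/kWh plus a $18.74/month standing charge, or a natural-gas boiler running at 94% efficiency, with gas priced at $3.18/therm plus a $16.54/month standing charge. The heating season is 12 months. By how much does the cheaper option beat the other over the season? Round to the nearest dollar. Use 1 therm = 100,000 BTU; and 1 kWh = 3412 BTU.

Heat load = 16.3 × 10⁶ BTU = 16,300,000 BTU
Gas: input = 16,300,000 / 0.94 = 17,340,426 BTU = 173.4 therm → 173.4 × $3.18 = $551.43; + 12 × $16.54 standing = $749.91
Heat pump: 16,300,000 BTU / 3412 = 4,777 kWh heat; / 3.82 = 1,251 kWh in → × $0.198 = $247.62; + 12 × $18.74 standing = $472.50
Difference = |$749.91 − $472.50| = $277.41 ≈ $277

$277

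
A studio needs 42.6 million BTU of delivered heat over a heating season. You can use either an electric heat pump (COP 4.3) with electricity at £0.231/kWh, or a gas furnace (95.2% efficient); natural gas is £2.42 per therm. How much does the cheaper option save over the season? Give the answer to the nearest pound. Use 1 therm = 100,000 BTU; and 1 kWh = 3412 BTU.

£412

Heat load = 42.6 × 10⁶ BTU = 42,600,000 BTU
Gas: input = 42,600,000 / 0.952 = 44,747,899 BTU = 447.5 therm → 447.5 × £2.42 = £1,082.90
Heat pump: 42,600,000 BTU / 3412 = 12,490 kWh heat; / 4.3 = 2,904 kWh in → × £0.231 = £670.72
Difference = |£1,082.90 − £670.72| = £412.17 ≈ £412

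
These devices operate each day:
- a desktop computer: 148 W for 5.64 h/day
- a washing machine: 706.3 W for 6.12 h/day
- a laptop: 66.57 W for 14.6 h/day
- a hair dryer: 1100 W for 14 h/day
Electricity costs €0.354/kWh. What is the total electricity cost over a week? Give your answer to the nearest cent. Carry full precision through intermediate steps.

€53.35

desktop computer: 148 W × 5.64 h × 7 d = 5,843 Wh = 5.843 kWh
washing machine: 706.3 W × 6.12 h × 7 d = 30,258 Wh = 30.26 kWh
laptop: 66.57 W × 14.6 h × 7 d = 6,803 Wh = 6.803 kWh
hair dryer: 1100 W × 14 h × 7 d = 107,800 Wh = 107.8 kWh
Total energy = 5.843 + 30.26 + 6.803 + 107.8 = 150.7 kWh
Cost = 150.7 kWh × €0.354 = €53.35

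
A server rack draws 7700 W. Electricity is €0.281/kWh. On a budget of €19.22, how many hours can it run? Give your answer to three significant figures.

Energy budget = €19.22 / €0.281 per kWh = 68.4 kWh = 68,399 Wh
Runtime = 68,399 Wh / 7700 W = 8.883 h

8.88 h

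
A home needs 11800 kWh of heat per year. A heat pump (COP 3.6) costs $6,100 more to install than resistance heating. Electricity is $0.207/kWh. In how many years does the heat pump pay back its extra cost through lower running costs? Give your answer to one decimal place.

3.5 years

Resistance: 11800 kWh × $0.207 = $2,442.60/yr
Heat pump: 11800 / 3.6 = 3278 kWh in → × $0.207 = $678.50/yr
Annual savings = $1,764.10
Payback = $6,100 / $1,764.10 = 3.46 years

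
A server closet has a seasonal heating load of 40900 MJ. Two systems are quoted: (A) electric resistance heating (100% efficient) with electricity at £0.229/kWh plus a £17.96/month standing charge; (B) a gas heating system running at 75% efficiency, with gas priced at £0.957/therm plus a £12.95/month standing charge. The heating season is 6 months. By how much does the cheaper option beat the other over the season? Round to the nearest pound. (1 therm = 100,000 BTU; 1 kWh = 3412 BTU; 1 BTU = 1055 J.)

Heat load = 40900 MJ = 40,900,000,000 J / 1055 = 38,767,773 BTU
Gas: input = 38,767,773 / 0.750 = 51,690,363 BTU = 516.9 therm → 516.9 × £0.957 = £494.68; + 6 × £12.95 standing = £572.38
Electric: 38,767,773 BTU / 3412 = 11,360 kWh → × £0.229 = £2,601.94; + 6 × £17.96 standing = £2,709.70
Difference = |£572.38 − £2,709.70| = £2,137.32 ≈ £2137

£2137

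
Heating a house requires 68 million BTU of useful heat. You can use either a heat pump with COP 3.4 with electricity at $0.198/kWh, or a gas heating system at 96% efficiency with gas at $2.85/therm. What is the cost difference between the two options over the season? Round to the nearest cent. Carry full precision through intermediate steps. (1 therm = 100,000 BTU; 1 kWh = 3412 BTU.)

$858.14

Heat load = 68 × 10⁶ BTU = 68,000,000 BTU
Gas: input = 68,000,000 / 0.96 = 70,833,333 BTU = 708.3 therm → 708.3 × $2.85 = $2,018.75
Heat pump: 68,000,000 BTU / 3412 = 19,930 kWh heat; / 3.4 = 5,862 kWh in → × $0.198 = $1,160.61
Difference = |$2,018.75 − $1,160.61| = $858.14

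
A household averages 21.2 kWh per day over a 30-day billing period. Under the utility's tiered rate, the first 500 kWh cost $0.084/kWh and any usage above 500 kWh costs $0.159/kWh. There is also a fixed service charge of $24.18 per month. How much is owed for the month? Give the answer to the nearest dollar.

Usage = 21.2 kWh/day × 30 days = 636 kWh
First 500 kWh × $0.084 = $42.00
Remaining 136 kWh × $0.159 = $21.62
Energy charge = $63.62; + service $24.18 = $87.80 ≈ $88

$88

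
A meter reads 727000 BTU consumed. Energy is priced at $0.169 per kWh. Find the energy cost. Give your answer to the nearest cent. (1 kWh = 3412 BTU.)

$36.01

727000 BTU × (0.00029308 kWh/BTU) = 213.1 kWh
Cost = 213.1 kWh × $0.169/kWh = $36.01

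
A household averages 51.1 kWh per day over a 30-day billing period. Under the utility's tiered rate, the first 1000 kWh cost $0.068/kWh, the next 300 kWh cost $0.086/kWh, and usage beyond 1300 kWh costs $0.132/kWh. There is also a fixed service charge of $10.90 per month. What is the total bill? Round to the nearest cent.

$135.46

Usage = 51.1 kWh/day × 30 days = 1533 kWh
First 1000 kWh × $0.068 = $68.00
Next 300 kWh × $0.086 = $25.80
Remaining 233 kWh × $0.132 = $30.76
Energy charge = $124.56; + service $10.90 = $135.46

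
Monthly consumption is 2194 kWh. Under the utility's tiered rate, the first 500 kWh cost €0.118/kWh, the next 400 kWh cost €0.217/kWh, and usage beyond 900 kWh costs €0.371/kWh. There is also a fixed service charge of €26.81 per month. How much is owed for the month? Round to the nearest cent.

€652.68

First 500 kWh × €0.118 = €59.00
Next 400 kWh × €0.217 = €86.80
Remaining 1294 kWh × €0.371 = €480.07
Energy charge = €625.87; + service €26.81 = €652.68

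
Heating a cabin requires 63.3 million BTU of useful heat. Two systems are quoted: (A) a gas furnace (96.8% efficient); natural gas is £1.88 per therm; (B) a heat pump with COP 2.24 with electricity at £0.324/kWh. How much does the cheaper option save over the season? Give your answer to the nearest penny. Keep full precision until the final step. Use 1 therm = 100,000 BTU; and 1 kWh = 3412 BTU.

Heat load = 63.3 × 10⁶ BTU = 63,300,000 BTU
Gas: input = 63,300,000 / 0.968 = 65,392,562 BTU = 653.9 therm → 653.9 × £1.88 = £1,229.38
Heat pump: 63,300,000 BTU / 3412 = 18,550 kWh heat; / 2.24 = 8,282 kWh in → × £0.324 = £2,683.44
Difference = |£1,229.38 − £2,683.44| = £1,454.06

£1454.06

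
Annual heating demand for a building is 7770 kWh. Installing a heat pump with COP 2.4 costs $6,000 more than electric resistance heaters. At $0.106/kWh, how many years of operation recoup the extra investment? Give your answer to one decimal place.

Resistance: 7770 kWh × $0.106 = $823.62/yr
Heat pump: 7770 / 2.4 = 3238 kWh in → × $0.106 = $343.18/yr
Annual savings = $480.44
Payback = $6,000 / $480.44 = 12.5 years

12.5 years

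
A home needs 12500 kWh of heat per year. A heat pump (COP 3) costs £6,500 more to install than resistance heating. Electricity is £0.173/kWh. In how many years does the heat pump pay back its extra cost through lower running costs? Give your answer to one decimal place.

Resistance: 12500 kWh × £0.173 = £2,162.50/yr
Heat pump: 12500 / 3 = 4167 kWh in → × £0.173 = £720.83/yr
Annual savings = £1,441.67
Payback = £6,500 / £1,441.67 = 4.51 years

4.5 years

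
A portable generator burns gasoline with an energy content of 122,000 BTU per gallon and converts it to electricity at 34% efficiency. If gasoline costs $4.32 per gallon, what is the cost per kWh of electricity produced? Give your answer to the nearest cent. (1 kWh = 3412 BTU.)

Electrical output per gallon = 122,000 BTU × 0.34 / 3412 BTU/kWh = 12.16 kWh
Cost per kWh = $4.32 / 12.16 kWh = $0.355

$0.36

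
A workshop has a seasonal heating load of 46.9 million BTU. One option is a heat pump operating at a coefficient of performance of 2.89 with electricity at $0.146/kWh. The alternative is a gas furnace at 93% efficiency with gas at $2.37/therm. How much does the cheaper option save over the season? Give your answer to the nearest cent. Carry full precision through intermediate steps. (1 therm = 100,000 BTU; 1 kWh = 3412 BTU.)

$500.78

Heat load = 46.9 × 10⁶ BTU = 46,900,000 BTU
Gas: input = 46,900,000 / 0.93 = 50,430,108 BTU = 504.3 therm → 504.3 × $2.37 = $1,195.19
Heat pump: 46,900,000 BTU / 3412 = 13,750 kWh heat; / 2.89 = 4,756 kWh in → × $0.146 = $694.41
Difference = |$1,195.19 − $694.41| = $500.78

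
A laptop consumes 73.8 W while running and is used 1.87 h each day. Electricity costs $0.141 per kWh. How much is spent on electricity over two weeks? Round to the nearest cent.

Energy = 73.8 W × 1.87 h/day × 14 days = 1,932 Wh = 1.932 kWh
Cost = 1.932 kWh × $0.141/kWh = $0.27

$0.27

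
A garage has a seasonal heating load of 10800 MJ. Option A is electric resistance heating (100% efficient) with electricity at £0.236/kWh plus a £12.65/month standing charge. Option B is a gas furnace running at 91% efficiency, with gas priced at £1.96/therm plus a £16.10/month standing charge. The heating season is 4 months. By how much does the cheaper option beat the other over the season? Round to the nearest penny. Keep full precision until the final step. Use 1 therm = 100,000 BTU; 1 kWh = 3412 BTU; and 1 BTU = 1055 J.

£473.78

Heat load = 10800 MJ = 10,800,000,000 J / 1055 = 10,236,967 BTU
Gas: input = 10,236,967 / 0.91 = 11,249,414 BTU = 112.5 therm → 112.5 × £1.96 = £220.49; + 4 × £16.10 standing = £284.89
Electric: 10,236,967 BTU / 3412 = 3,000 kWh → × £0.236 = £708.07; + 4 × £12.65 standing = £758.67
Difference = |£284.89 − £758.67| = £473.78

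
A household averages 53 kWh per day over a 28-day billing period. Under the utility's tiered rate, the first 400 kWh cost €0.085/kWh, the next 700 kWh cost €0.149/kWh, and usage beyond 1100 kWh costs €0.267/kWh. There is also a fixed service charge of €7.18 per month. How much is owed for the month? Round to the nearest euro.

€248

Usage = 53 kWh/day × 28 days = 1484 kWh
First 400 kWh × €0.085 = €34.00
Next 700 kWh × €0.149 = €104.30
Remaining 384 kWh × €0.267 = €102.53
Energy charge = €240.83; + service €7.18 = €248.01 ≈ €248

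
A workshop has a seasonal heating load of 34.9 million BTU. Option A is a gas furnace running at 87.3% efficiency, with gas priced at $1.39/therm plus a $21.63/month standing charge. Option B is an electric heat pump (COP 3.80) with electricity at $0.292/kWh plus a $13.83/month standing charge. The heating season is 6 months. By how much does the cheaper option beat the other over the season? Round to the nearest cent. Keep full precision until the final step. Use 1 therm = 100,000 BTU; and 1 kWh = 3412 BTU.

$183.51

Heat load = 34.9 × 10⁶ BTU = 34,900,000 BTU
Gas: input = 34,900,000 / 0.873 = 39,977,090 BTU = 399.8 therm → 399.8 × $1.39 = $555.68; + 6 × $21.63 standing = $685.46
Heat pump: 34,900,000 BTU / 3412 = 10,230 kWh heat; / 3.80 = 2,692 kWh in → × $0.292 = $785.99; + 6 × $13.83 standing = $868.97
Difference = |$685.46 − $868.97| = $183.51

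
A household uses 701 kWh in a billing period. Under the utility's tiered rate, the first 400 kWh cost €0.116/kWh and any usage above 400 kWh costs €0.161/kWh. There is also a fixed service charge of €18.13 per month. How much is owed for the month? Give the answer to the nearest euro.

€113

First 400 kWh × €0.116 = €46.40
Remaining 301 kWh × €0.161 = €48.46
Energy charge = €94.86; + service €18.13 = €112.99 ≈ €113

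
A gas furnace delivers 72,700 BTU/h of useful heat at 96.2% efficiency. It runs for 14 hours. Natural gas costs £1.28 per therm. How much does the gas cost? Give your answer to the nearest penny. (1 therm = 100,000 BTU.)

Heat delivered = 72,700 BTU/h × 14 h = 1,017,800 BTU
Gas input = 1,017,800 / 0.962 = 1,058,004 BTU
= 1,058,004 / 100,000 = 10.58 therm
Cost = 10.58 × £1.28/therm = £13.54

£13.54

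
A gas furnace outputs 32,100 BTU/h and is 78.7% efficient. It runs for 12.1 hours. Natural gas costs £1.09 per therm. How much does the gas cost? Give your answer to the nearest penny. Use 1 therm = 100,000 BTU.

Heat delivered = 32,100 BTU/h × 12.1 h = 388,410 BTU
Gas input = 388,410 / 0.787 = 493,532 BTU
= 493,532 / 100,000 = 4.935 therm
Cost = 4.935 × £1.09/therm = £5.38

£5.38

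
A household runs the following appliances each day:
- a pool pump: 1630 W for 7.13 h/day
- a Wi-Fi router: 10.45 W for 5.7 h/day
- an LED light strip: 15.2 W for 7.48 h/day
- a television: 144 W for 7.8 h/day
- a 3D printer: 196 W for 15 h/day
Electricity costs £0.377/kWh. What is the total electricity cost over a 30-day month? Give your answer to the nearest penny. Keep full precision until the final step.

£179.36

pool pump: 1630 W × 7.13 h × 30 d = 348,657 Wh = 348.7 kWh
Wi-Fi router: 10.45 W × 5.7 h × 30 d = 1,787 Wh = 1.787 kWh
LED light strip: 15.2 W × 7.48 h × 30 d = 3,411 Wh = 3.411 kWh
television: 144 W × 7.8 h × 30 d = 33,696 Wh = 33.7 kWh
3D printer: 196 W × 15 h × 30 d = 88,200 Wh = 88.2 kWh
Total energy = 348.7 + 1.787 + 3.411 + 33.7 + 88.2 = 475.8 kWh
Cost = 475.8 kWh × £0.377 = £179.36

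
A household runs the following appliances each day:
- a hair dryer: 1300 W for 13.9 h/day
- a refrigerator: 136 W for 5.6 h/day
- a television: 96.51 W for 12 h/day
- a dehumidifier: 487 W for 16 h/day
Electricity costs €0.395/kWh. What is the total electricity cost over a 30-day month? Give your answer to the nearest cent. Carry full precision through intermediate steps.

€329.21

hair dryer: 1300 W × 13.9 h × 30 d = 542,100 Wh = 542.1 kWh
refrigerator: 136 W × 5.6 h × 30 d = 22,848 Wh = 22.85 kWh
television: 96.51 W × 12 h × 30 d = 34,744 Wh = 34.74 kWh
dehumidifier: 487 W × 16 h × 30 d = 233,760 Wh = 233.8 kWh
Total energy = 542.1 + 22.85 + 34.74 + 233.8 = 833.5 kWh
Cost = 833.5 kWh × €0.395 = €329.21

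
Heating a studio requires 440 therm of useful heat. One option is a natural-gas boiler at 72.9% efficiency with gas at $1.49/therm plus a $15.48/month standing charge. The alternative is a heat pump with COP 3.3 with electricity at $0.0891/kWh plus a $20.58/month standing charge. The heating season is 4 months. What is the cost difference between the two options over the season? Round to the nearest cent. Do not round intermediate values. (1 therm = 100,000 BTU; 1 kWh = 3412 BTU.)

$530.73

Heat load = 440 therm × 100,000 = 44,000,000 BTU
Gas: input = 44,000,000 / 0.729 = 60,356,653 BTU = 603.6 therm → 603.6 × $1.49 = $899.31; + 4 × $15.48 standing = $961.23
Heat pump: 44,000,000 BTU / 3412 = 12,900 kWh heat; / 3.3 = 3,908 kWh in → × $0.0891 = $348.18; + 4 × $20.58 standing = $430.50
Difference = |$961.23 − $430.50| = $530.73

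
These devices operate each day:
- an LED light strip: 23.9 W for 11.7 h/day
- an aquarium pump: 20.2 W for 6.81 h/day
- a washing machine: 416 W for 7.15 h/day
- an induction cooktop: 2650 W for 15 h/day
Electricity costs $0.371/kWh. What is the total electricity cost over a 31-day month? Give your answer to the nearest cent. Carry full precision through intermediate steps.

LED light strip: 23.9 W × 11.7 h × 31 d = 8,669 Wh = 8.669 kWh
aquarium pump: 20.2 W × 6.81 h × 31 d = 4,264 Wh = 4.264 kWh
washing machine: 416 W × 7.15 h × 31 d = 92,206 Wh = 92.21 kWh
induction cooktop: 2650 W × 15 h × 31 d = 1,232,250 Wh = 1,232 kWh
Total energy = 8.669 + 4.264 + 92.21 + 1,232 = 1,337 kWh
Cost = 1,337 kWh × $0.371 = $496.17

$496.17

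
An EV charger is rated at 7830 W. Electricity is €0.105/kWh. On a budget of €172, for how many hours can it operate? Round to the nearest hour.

209 h

Energy budget = €172 / €0.105 per kWh = 1,638 kWh = 1,638,095 Wh
Runtime = 1,638,095 Wh / 7830 W = 209.2 h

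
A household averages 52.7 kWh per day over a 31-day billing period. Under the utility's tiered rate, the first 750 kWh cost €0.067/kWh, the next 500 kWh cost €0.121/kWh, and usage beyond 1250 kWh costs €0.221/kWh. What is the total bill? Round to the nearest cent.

€195.55

Usage = 52.7 kWh/day × 31 days = 1633.7 kWh
First 750 kWh × €0.067 = €50.25
Next 500 kWh × €0.121 = €60.50
Remaining 383.7 kWh × €0.221 = €84.80
Total = €195.55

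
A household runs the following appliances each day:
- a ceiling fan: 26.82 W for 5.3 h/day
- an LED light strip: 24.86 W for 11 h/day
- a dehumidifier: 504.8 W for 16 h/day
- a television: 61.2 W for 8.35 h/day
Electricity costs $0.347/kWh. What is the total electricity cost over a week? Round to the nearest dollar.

ceiling fan: 26.82 W × 5.3 h × 7 d = 995 Wh = 0.995 kWh
LED light strip: 24.86 W × 11 h × 7 d = 1,914 Wh = 1.914 kWh
dehumidifier: 504.8 W × 16 h × 7 d = 56,538 Wh = 56.54 kWh
television: 61.2 W × 8.35 h × 7 d = 3,577 Wh = 3.577 kWh
Total energy = 0.995 + 1.914 + 56.54 + 3.577 = 63.02 kWh
Cost = 63.02 kWh × $0.347 = $21.87 ≈ $22

$22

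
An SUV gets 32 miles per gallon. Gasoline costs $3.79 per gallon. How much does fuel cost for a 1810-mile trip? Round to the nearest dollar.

Fuel = 1810 mi / 32 mpg = 56.56 gal
Cost = 56.56 gal × $3.79/gal = $214.37 ≈ $214

$214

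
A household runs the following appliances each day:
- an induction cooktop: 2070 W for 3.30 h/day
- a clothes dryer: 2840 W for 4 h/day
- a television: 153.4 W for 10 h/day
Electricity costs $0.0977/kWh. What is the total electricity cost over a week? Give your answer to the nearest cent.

$13.49

induction cooktop: 2070 W × 3.30 h × 7 d = 47,817 Wh = 47.82 kWh
clothes dryer: 2840 W × 4 h × 7 d = 79,520 Wh = 79.52 kWh
television: 153.4 W × 10 h × 7 d = 10,738 Wh = 10.74 kWh
Total energy = 47.82 + 79.52 + 10.74 = 138.1 kWh
Cost = 138.1 kWh × $0.0977 = $13.49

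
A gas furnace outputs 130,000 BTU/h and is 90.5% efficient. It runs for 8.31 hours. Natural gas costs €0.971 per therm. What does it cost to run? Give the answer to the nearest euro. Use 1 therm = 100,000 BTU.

€12

Heat delivered = 130,000 BTU/h × 8.31 h = 1,080,300 BTU
Gas input = 1,080,300 / 0.905 = 1,193,702 BTU
= 1,193,702 / 100,000 = 11.94 therm
Cost = 11.94 × €0.971/therm = €11.59 ≈ €12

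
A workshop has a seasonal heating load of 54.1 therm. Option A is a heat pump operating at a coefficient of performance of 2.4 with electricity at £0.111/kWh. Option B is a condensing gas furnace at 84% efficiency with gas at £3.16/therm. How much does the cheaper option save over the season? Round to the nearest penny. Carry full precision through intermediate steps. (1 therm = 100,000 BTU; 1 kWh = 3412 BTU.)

£130.19

Heat load = 54.1 therm × 100,000 = 5,410,000 BTU
Gas: input = 5,410,000 / 0.84 = 6,440,476 BTU = 64.4 therm → 64.4 × £3.16 = £203.52
Heat pump: 5,410,000 BTU / 3412 = 1,586 kWh heat; / 2.4 = 660.7 kWh in → × £0.111 = £73.33
Difference = |£203.52 − £73.33| = £130.19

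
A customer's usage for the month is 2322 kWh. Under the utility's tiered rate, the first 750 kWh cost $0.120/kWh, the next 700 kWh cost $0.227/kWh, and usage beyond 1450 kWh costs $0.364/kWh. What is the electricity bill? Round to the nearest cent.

First 750 kWh × $0.120 = $90.00
Next 700 kWh × $0.227 = $158.90
Remaining 872 kWh × $0.364 = $317.41
Total = $566.31

$566.31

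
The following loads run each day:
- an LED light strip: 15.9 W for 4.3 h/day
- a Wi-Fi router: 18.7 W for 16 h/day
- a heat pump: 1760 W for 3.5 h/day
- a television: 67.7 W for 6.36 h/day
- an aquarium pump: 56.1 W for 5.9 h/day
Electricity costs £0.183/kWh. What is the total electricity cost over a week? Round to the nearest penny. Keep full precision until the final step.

£9.34

LED light strip: 15.9 W × 4.3 h × 7 d = 479 Wh = 0.4786 kWh
Wi-Fi router: 18.7 W × 16 h × 7 d = 2,094 Wh = 2.094 kWh
heat pump: 1760 W × 3.5 h × 7 d = 43,120 Wh = 43.12 kWh
television: 67.7 W × 6.36 h × 7 d = 3,014 Wh = 3.014 kWh
aquarium pump: 56.1 W × 5.9 h × 7 d = 2,317 Wh = 2.317 kWh
Total energy = 0.4786 + 2.094 + 43.12 + 3.014 + 2.317 = 51.02 kWh
Cost = 51.02 kWh × £0.183 = £9.34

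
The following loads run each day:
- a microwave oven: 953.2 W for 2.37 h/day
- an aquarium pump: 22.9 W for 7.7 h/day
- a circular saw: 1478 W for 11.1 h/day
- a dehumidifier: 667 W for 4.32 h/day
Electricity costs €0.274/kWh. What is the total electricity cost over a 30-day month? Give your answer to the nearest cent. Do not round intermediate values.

€178.56

microwave oven: 953.2 W × 2.37 h × 30 d = 67,773 Wh = 67.77 kWh
aquarium pump: 22.9 W × 7.7 h × 30 d = 5,290 Wh = 5.29 kWh
circular saw: 1478 W × 11.1 h × 30 d = 492,174 Wh = 492.2 kWh
dehumidifier: 667 W × 4.32 h × 30 d = 86,443 Wh = 86.44 kWh
Total energy = 67.77 + 5.29 + 492.2 + 86.44 = 651.7 kWh
Cost = 651.7 kWh × €0.274 = €178.56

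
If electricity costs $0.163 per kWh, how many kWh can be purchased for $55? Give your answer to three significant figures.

$55 / $0.163 per kWh = 337.4 kWh

337 kWh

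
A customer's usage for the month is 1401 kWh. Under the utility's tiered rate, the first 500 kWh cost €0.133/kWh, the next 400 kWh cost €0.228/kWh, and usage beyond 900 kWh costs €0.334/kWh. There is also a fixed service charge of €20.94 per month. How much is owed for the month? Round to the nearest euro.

First 500 kWh × €0.133 = €66.50
Next 400 kWh × €0.228 = €91.20
Remaining 501 kWh × €0.334 = €167.33
Energy charge = €325.03; + service €20.94 = €345.97 ≈ €346

€346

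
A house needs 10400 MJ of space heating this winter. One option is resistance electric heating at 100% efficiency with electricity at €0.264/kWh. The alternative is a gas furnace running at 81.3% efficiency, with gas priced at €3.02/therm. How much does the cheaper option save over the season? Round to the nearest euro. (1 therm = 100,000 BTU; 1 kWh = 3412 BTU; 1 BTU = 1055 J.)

€397

Heat load = 10400 MJ = 10,400,000,000 J / 1055 = 9,857,820 BTU
Gas: input = 9,857,820 / 0.813 = 12,125,240 BTU = 121.3 therm → 121.3 × €3.02 = €366.18
Electric: 9,857,820 BTU / 3412 = 2,889 kWh → × €0.264 = €762.74
Difference = |€366.18 − €762.74| = €396.56 ≈ €397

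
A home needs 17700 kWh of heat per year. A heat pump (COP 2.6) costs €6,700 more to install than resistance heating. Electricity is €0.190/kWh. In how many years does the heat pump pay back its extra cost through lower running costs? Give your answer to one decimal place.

3.2 years

Resistance: 17700 kWh × €0.190 = €3,363.00/yr
Heat pump: 17700 / 2.6 = 6808 kWh in → × €0.190 = €1,293.46/yr
Annual savings = €2,069.54
Payback = €6,700 / €2,069.54 = 3.24 years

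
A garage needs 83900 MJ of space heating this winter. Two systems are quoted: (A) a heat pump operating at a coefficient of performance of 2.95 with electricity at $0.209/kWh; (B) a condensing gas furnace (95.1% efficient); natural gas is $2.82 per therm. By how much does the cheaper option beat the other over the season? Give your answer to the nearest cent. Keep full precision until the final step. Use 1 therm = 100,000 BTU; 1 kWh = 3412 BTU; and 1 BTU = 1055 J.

$706.89

Heat load = 83900 MJ = 83,900,000,000 J / 1055 = 79,526,066 BTU
Gas: input = 79,526,066 / 0.951 = 83,623,624 BTU = 836.2 therm → 836.2 × $2.82 = $2,358.19
Heat pump: 79,526,066 BTU / 3412 = 23,310 kWh heat; / 2.95 = 7,901 kWh in → × $0.209 = $1,651.30
Difference = |$2,358.19 − $1,651.30| = $706.89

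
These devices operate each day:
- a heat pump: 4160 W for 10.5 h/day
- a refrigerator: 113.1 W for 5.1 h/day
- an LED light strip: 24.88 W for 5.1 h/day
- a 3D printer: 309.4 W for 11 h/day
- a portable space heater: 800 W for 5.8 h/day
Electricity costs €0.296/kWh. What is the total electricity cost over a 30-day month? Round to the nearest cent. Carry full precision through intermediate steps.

heat pump: 4160 W × 10.5 h × 30 d = 1,310,400 Wh = 1,310 kWh
refrigerator: 113.1 W × 5.1 h × 30 d = 17,304 Wh = 17.3 kWh
LED light strip: 24.88 W × 5.1 h × 30 d = 3,807 Wh = 3.807 kWh
3D printer: 309.4 W × 11 h × 30 d = 102,102 Wh = 102.1 kWh
portable space heater: 800 W × 5.8 h × 30 d = 139,200 Wh = 139.2 kWh
Total energy = 1,310 + 17.3 + 3.807 + 102.1 + 139.2 = 1,573 kWh
Cost = 1,573 kWh × €0.296 = €465.55

€465.55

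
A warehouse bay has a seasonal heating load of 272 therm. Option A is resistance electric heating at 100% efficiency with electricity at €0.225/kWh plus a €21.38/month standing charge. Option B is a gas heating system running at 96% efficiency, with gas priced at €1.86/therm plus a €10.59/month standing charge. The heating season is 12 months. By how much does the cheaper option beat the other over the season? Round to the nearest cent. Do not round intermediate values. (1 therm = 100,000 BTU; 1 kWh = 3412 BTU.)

€1396.15

Heat load = 272 therm × 100,000 = 27,200,000 BTU
Gas: input = 27,200,000 / 0.96 = 28,333,333 BTU = 283.3 therm → 283.3 × €1.86 = €527.00; + 12 × €10.59 standing = €654.08
Electric: 27,200,000 BTU / 3412 = 7,972 kWh → × €0.225 = €1,793.67; + 12 × €21.38 standing = €2,050.23
Difference = |€654.08 − €2,050.23| = €1,396.15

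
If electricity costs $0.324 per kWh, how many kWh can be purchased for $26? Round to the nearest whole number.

80 kWh

$26 / $0.324 per kWh = 80.25 kWh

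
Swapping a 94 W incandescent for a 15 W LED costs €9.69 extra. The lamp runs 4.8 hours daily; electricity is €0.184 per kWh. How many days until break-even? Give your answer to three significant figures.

139 days

Power saved = 94 − 15 = 79 W
Daily energy saved = 79 W × 4.8 h = 379.2 Wh = 0.3792 kWh
Daily savings = 0.3792 × €0.184 = €0.0698
Payback = €9.69 / €0.0698 per day = 138.9 days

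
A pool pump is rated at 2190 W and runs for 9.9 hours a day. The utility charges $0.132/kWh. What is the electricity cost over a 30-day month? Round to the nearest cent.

Energy = 2190 W × 9.9 h/day × 30 days = 650,430 Wh = 650.4 kWh
Cost = 650.4 kWh × $0.132/kWh = $85.86

$85.86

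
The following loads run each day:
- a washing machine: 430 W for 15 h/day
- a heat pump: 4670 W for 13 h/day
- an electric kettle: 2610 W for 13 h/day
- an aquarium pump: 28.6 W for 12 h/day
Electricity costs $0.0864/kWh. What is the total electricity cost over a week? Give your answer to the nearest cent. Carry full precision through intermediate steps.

washing machine: 430 W × 15 h × 7 d = 45,150 Wh = 45.15 kWh
heat pump: 4670 W × 13 h × 7 d = 424,970 Wh = 425 kWh
electric kettle: 2610 W × 13 h × 7 d = 237,510 Wh = 237.5 kWh
aquarium pump: 28.6 W × 12 h × 7 d = 2,402 Wh = 2.402 kWh
Total energy = 45.15 + 425 + 237.5 + 2.402 = 710 kWh
Cost = 710 kWh × $0.0864 = $61.35

$61.35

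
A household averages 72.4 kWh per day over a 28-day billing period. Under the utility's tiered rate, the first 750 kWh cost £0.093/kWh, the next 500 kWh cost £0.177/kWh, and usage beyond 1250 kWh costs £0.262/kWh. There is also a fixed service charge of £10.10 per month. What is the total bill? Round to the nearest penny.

Usage = 72.4 kWh/day × 28 days = 2027.2 kWh
First 750 kWh × £0.093 = £69.75
Next 500 kWh × £0.177 = £88.50
Remaining 777.2 kWh × £0.262 = £203.63
Energy charge = £361.88; + service £10.10 = £371.98

£371.98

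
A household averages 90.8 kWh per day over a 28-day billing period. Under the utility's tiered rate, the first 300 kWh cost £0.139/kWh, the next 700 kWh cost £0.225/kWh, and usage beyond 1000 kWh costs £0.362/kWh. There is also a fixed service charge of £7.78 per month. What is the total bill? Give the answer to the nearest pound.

Usage = 90.8 kWh/day × 28 days = 2542.4 kWh
First 300 kWh × £0.139 = £41.70
Next 700 kWh × £0.225 = £157.50
Remaining 1542.4 kWh × £0.362 = £558.35
Energy charge = £757.55; + service £7.78 = £765.33 ≈ £765

£765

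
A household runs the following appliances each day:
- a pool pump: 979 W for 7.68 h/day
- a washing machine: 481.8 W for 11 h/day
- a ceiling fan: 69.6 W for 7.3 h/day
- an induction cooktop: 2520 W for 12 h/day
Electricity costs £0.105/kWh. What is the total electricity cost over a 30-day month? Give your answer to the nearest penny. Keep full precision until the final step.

£137.23

pool pump: 979 W × 7.68 h × 30 d = 225,562 Wh = 225.6 kWh
washing machine: 481.8 W × 11 h × 30 d = 158,994 Wh = 159 kWh
ceiling fan: 69.6 W × 7.3 h × 30 d = 15,242 Wh = 15.24 kWh
induction cooktop: 2520 W × 12 h × 30 d = 907,200 Wh = 907.2 kWh
Total energy = 225.6 + 159 + 15.24 + 907.2 = 1,307 kWh
Cost = 1,307 kWh × £0.105 = £137.23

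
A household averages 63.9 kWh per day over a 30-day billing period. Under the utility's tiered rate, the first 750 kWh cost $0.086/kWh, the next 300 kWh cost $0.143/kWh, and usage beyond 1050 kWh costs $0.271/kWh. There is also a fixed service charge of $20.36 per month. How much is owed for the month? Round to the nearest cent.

$362.72

Usage = 63.9 kWh/day × 30 days = 1917 kWh
First 750 kWh × $0.086 = $64.50
Next 300 kWh × $0.143 = $42.90
Remaining 867 kWh × $0.271 = $234.96
Energy charge = $342.36; + service $20.36 = $362.72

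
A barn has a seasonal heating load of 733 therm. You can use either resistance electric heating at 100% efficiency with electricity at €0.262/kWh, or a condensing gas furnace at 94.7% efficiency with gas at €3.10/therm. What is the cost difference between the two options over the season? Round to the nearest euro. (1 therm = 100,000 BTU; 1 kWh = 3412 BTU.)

Heat load = 733 therm × 100,000 = 73,300,000 BTU
Gas: input = 73,300,000 / 0.947 = 77,402,323 BTU = 774 therm → 774 × €3.10 = €2,399.47
Electric: 73,300,000 BTU / 3412 = 21,480 kWh → × €0.262 = €5,628.55
Difference = |€2,399.47 − €5,628.55| = €3,229.07 ≈ €3229

€3229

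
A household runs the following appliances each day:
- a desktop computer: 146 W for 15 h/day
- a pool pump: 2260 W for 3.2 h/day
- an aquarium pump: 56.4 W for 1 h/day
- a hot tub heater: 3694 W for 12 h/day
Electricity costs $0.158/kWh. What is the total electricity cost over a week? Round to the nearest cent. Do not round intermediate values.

desktop computer: 146 W × 15 h × 7 d = 15,330 Wh = 15.33 kWh
pool pump: 2260 W × 3.2 h × 7 d = 50,624 Wh = 50.62 kWh
aquarium pump: 56.4 W × 1 h × 7 d = 395 Wh = 0.3948 kWh
hot tub heater: 3694 W × 12 h × 7 d = 310,296 Wh = 310.3 kWh
Total energy = 15.33 + 50.62 + 0.3948 + 310.3 = 376.6 kWh
Cost = 376.6 kWh × $0.158 = $59.51

$59.51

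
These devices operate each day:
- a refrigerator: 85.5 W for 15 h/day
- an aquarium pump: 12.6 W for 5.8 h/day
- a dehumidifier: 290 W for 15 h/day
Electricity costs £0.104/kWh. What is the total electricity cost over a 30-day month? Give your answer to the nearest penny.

£17.80

refrigerator: 85.5 W × 15 h × 30 d = 38,475 Wh = 38.48 kWh
aquarium pump: 12.6 W × 5.8 h × 30 d = 2,192 Wh = 2.192 kWh
dehumidifier: 290 W × 15 h × 30 d = 130,500 Wh = 130.5 kWh
Total energy = 38.48 + 2.192 + 130.5 = 171.2 kWh
Cost = 171.2 kWh × £0.104 = £17.80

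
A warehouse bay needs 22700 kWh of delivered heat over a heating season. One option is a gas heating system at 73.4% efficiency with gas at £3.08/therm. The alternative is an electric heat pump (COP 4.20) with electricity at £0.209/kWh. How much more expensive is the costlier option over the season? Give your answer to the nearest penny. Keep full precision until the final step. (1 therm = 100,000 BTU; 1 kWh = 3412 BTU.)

Heat load = 22700 kWh × 3412 = 77,452,400 BTU
Gas: input = 77,452,400 / 0.734 = 105,520,981 BTU = 1,055 therm → 1,055 × £3.08 = £3,250.05
Heat pump: 77,452,400 BTU / 3412 = 22,700 kWh heat; / 4.20 = 5,405 kWh in → × £0.209 = £1,129.60
Difference = |£3,250.05 − £1,129.60| = £2,120.45

£2120.45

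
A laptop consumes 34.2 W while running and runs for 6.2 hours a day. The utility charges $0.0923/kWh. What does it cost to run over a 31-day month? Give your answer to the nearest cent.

$0.61

Energy = 34.2 W × 6.2 h/day × 31 days = 6,573 Wh = 6.573 kWh
Cost = 6.573 kWh × $0.0923/kWh = $0.61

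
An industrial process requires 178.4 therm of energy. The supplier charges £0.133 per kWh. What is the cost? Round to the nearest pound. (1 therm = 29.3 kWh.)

178.4 therm × (29.3 kWh/therm) = 5,227 kWh
Cost = 5,227 kWh × £0.133/kWh = £695.21 ≈ £695

£695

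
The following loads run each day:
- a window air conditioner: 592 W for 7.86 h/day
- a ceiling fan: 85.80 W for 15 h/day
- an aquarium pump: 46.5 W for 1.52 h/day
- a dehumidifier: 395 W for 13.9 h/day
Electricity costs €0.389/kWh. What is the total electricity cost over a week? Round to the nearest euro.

€31

window air conditioner: 592 W × 7.86 h × 7 d = 32,572 Wh = 32.57 kWh
ceiling fan: 85.80 W × 15 h × 7 d = 9,009 Wh = 9.009 kWh
aquarium pump: 46.5 W × 1.52 h × 7 d = 495 Wh = 0.4948 kWh
dehumidifier: 395 W × 13.9 h × 7 d = 38,434 Wh = 38.43 kWh
Total energy = 32.57 + 9.009 + 0.4948 + 38.43 = 80.51 kWh
Cost = 80.51 kWh × €0.389 = €31.32 ≈ €31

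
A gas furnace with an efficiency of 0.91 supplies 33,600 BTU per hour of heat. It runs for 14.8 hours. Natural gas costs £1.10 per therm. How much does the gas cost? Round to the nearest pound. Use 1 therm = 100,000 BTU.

£6

Heat delivered = 33,600 BTU/h × 14.8 h = 497,280 BTU
Gas input = 497,280 / 0.91 = 546,462 BTU
= 546,462 / 100,000 = 5.465 therm
Cost = 5.465 × £1.10/therm = £6.01 ≈ £6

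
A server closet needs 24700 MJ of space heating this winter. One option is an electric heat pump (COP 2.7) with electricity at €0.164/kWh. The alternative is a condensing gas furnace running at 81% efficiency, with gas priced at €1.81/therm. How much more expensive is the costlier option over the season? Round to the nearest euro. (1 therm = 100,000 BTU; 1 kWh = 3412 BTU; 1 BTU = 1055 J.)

Heat load = 24700 MJ = 24,700,000,000 J / 1055 = 23,412,322 BTU
Gas: input = 23,412,322 / 0.81 = 28,904,102 BTU = 289 therm → 289 × €1.81 = €523.16
Heat pump: 23,412,322 BTU / 3412 = 6,862 kWh heat; / 2.7 = 2,541 kWh in → × €0.164 = €416.79
Difference = |€523.16 − €416.79| = €106.38 ≈ €106

€106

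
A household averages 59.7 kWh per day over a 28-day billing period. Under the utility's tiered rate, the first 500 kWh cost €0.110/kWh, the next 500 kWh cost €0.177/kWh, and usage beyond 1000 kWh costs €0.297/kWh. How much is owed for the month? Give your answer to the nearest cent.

€342.97

Usage = 59.7 kWh/day × 28 days = 1671.6 kWh
First 500 kWh × €0.110 = €55.00
Next 500 kWh × €0.177 = €88.50
Remaining 671.6 kWh × €0.297 = €199.47
Total = €342.97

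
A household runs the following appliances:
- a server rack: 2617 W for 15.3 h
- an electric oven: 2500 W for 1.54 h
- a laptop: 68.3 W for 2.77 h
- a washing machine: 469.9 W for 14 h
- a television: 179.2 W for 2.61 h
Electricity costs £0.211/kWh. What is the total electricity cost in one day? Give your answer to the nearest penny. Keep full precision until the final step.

server rack: 2617 W × 15.3 h = 40,040 Wh = 40.04 kWh
electric oven: 2500 W × 1.54 h = 3,850 Wh = 3.85 kWh
laptop: 68.3 W × 2.77 h = 189 Wh = 0.1892 kWh
washing machine: 469.9 W × 14 h = 6,579 Wh = 6.579 kWh
television: 179.2 W × 2.61 h = 468 Wh = 0.4677 kWh
Total energy = 40.04 + 3.85 + 0.1892 + 6.579 + 0.4677 = 51.13 kWh
Cost = 51.13 kWh × £0.211 = £10.79

£10.79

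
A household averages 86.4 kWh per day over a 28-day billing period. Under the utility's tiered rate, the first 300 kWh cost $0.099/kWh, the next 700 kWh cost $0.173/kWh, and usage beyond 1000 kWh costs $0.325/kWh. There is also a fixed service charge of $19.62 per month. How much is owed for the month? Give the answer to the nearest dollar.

Usage = 86.4 kWh/day × 28 days = 2419.2 kWh
First 300 kWh × $0.099 = $29.70
Next 700 kWh × $0.173 = $121.10
Remaining 1419.2 kWh × $0.325 = $461.24
Energy charge = $612.04; + service $19.62 = $631.66 ≈ $632

$632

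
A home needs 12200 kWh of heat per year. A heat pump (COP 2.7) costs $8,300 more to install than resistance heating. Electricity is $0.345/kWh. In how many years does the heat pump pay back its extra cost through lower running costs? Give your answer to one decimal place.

3.1 years

Resistance: 12200 kWh × $0.345 = $4,209.00/yr
Heat pump: 12200 / 2.7 = 4519 kWh in → × $0.345 = $1,558.89/yr
Annual savings = $2,650.11
Payback = $8,300 / $2,650.11 = 3.13 years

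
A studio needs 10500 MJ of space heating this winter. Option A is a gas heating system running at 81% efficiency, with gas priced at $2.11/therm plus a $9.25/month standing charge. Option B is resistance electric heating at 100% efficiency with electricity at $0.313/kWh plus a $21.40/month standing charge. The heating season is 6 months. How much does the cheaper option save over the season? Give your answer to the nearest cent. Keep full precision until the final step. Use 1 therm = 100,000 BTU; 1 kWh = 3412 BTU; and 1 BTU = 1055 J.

$726.64

Heat load = 10500 MJ = 10,500,000,000 J / 1055 = 9,952,607 BTU
Gas: input = 9,952,607 / 0.810 = 12,287,169 BTU = 122.9 therm → 122.9 × $2.11 = $259.26; + 6 × $9.25 standing = $314.76
Electric: 9,952,607 BTU / 3412 = 2,917 kWh → × $0.313 = $913.00; + 6 × $21.40 standing = $1,041.40
Difference = |$314.76 − $1,041.40| = $726.64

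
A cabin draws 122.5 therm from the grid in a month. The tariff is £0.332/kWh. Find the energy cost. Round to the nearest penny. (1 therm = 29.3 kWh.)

122.5 therm × (29.3 kWh/therm) = 3,589 kWh
Cost = 3,589 kWh × £0.332/kWh = £1,191.63

£1191.63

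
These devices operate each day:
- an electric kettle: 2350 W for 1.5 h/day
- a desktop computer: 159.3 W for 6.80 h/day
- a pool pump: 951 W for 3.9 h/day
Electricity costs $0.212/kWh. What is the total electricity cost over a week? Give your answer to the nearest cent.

electric kettle: 2350 W × 1.5 h × 7 d = 24,675 Wh = 24.68 kWh
desktop computer: 159.3 W × 6.80 h × 7 d = 7,583 Wh = 7.583 kWh
pool pump: 951 W × 3.9 h × 7 d = 25,962 Wh = 25.96 kWh
Total energy = 24.68 + 7.583 + 25.96 = 58.22 kWh
Cost = 58.22 kWh × $0.212 = $12.34

$12.34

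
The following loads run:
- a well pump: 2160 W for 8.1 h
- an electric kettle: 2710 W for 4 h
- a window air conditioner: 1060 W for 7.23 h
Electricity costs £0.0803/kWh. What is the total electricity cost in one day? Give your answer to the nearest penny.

well pump: 2160 W × 8.1 h = 17,496 Wh = 17.5 kWh
electric kettle: 2710 W × 4 h = 10,840 Wh = 10.84 kWh
window air conditioner: 1060 W × 7.23 h = 7,664 Wh = 7.664 kWh
Total energy = 17.5 + 10.84 + 7.664 = 36 kWh
Cost = 36 kWh × £0.0803 = £2.89

£2.89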